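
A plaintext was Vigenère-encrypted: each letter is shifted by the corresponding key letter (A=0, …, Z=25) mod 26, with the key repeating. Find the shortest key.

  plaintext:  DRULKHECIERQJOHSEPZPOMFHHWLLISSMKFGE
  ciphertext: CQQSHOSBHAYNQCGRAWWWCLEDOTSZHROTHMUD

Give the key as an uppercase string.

  i= 0: C-D = 25 → Z
  i= 1: Q-R = 25 → Z
  i= 2: Q-U = 22 → W
  i= 3: S-L =  7 → H
  i= 4: H-K = 23 → X
  i= 5: O-H =  7 → H
  i= 6: S-E = 14 → O
  i= 7: B-C = 25 → Z
  i= 8: H-I = 25 → Z
  i= 9: A-E = 22 → W
  i=10: Y-R =  7 → H
  i=11: N-Q = 23 → X
  i=12: Q-J =  7 → H
  i=13: C-O = 14 → O
  i=14: G-H = 25 → Z
  i=15: R-S = 25 → Z
  i=16: A-E = 22 → W
  i=17: W-P =  7 → H
  i=18: W-Z = 23 → X
  i=19: W-P =  7 → H
  i=20: C-O = 14 → O
  i=21: L-M = 25 → Z
  i=22: E-F = 25 → Z
  i=23: D-H = 22 → W
  i=24: O-H =  7 → H
  i=25: T-W = 23 → X
  i=26: S-L =  7 → H
  i=27: Z-L = 14 → O
  i=28: H-I = 25 → Z
  i=29: R-S = 25 → Z
  i=30: O-S = 22 → W
  i=31: T-M =  7 → H
  i=32: H-K = 23 → X
  i=33: M-F =  7 → H
  i=34: U-G = 14 → O
  i=35: D-E = 25 → Z
  shifts repeat with period 7: ZZWHXHO

ZZWHXHO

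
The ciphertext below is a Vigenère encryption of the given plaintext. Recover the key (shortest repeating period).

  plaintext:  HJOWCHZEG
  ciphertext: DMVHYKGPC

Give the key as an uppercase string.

WDHL

  i= 0: D-H = 22 → W
  i= 1: M-J =  3 → D
  i= 2: V-O =  7 → H
  i= 3: H-W = 11 → L
  i= 4: Y-C = 22 → W
  i= 5: K-H =  3 → D
  i= 6: G-Z =  7 → H
  i= 7: P-E = 11 → L
  i= 8: C-G = 22 → W
  shifts repeat with period 4: WDHL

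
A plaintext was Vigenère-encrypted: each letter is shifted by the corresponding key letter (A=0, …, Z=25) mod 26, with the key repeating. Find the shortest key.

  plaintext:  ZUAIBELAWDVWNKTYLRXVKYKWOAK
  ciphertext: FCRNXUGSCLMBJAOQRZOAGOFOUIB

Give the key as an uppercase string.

  i= 0: F-Z =  6 → G
  i= 1: C-U =  8 → I
  i= 2: R-A = 17 → R
  i= 3: N-I =  5 → F
  i= 4: X-B = 22 → W
  i= 5: U-E = 16 → Q
  i= 6: G-L = 21 → V
  i= 7: S-A = 18 → S
  i= 8: C-W =  6 → G
  i= 9: L-D =  8 → I
  i=10: M-V = 17 → R
  i=11: B-W =  5 → F
  i=12: J-N = 22 → W
  i=13: A-K = 16 → Q
  i=14: O-T = 21 → V
  i=15: Q-Y = 18 → S
  i=16: R-L =  6 → G
  i=17: Z-R =  8 → I
  i=18: O-X = 17 → R
  i=19: A-V =  5 → F
  i=20: G-K = 22 → W
  i=21: O-Y = 16 → Q
  i=22: F-K = 21 → V
  i=23: O-W = 18 → S
  i=24: U-O =  6 → G
  i=25: I-A =  8 → I
  i=26: B-K = 17 → R
  shifts repeat with period 8: GIRFWQVS

GIRFWQVS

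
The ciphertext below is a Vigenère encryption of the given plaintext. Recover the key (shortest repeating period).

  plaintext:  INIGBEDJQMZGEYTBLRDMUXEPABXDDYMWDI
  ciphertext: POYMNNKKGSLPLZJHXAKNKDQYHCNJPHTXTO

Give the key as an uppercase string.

  i= 0: P-I =  7 → H
  i= 1: O-N =  1 → B
  i= 2: Y-I = 16 → Q
  i= 3: M-G =  6 → G
  i= 4: N-B = 12 → M
  i= 5: N-E =  9 → J
  i= 6: K-D =  7 → H
  i= 7: K-J =  1 → B
  i= 8: G-Q = 16 → Q
  i= 9: S-M =  6 → G
  i=10: L-Z = 12 → M
  i=11: P-G =  9 → J
  i=12: L-E =  7 → H
  i=13: Z-Y =  1 → B
  i=14: J-T = 16 → Q
  i=15: H-B =  6 → G
  i=16: X-L = 12 → M
  i=17: A-R =  9 → J
  i=18: K-D =  7 → H
  i=19: N-M =  1 → B
  i=20: K-U = 16 → Q
  i=21: D-X =  6 → G
  i=22: Q-E = 12 → M
  i=23: Y-P =  9 → J
  i=24: H-A =  7 → H
  i=25: C-B =  1 → B
  i=26: N-X = 16 → Q
  i=27: J-D =  6 → G
  i=28: P-D = 12 → M
  i=29: H-Y =  9 → J
  i=30: T-M =  7 → H
  i=31: X-W =  1 → B
  i=32: T-D = 16 → Q
  i=33: O-I =  6 → G
  shifts repeat with period 6: HBQGMJ

HBQGMJ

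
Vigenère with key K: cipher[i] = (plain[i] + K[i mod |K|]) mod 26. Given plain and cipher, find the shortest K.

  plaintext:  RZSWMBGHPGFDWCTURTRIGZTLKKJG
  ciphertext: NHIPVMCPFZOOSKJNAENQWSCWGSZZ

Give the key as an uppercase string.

WIQTJL

  i= 0: N-R = 22 → W
  i= 1: H-Z =  8 → I
  i= 2: I-S = 16 → Q
  i= 3: P-W = 19 → T
  i= 4: V-M =  9 → J
  i= 5: M-B = 11 → L
  i= 6: C-G = 22 → W
  i= 7: P-H =  8 → I
  i= 8: F-P = 16 → Q
  i= 9: Z-G = 19 → T
  i=10: O-F =  9 → J
  i=11: O-D = 11 → L
  i=12: S-W = 22 → W
  i=13: K-C =  8 → I
  i=14: J-T = 16 → Q
  i=15: N-U = 19 → T
  i=16: A-R =  9 → J
  i=17: E-T = 11 → L
  i=18: N-R = 22 → W
  i=19: Q-I =  8 → I
  i=20: W-G = 16 → Q
  i=21: S-Z = 19 → T
  i=22: C-T =  9 → J
  i=23: W-L = 11 → L
  i=24: G-K = 22 → W
  i=25: S-K =  8 → I
  i=26: Z-J = 16 → Q
  i=27: Z-G = 19 → T
  shifts repeat with period 6: WIQTJL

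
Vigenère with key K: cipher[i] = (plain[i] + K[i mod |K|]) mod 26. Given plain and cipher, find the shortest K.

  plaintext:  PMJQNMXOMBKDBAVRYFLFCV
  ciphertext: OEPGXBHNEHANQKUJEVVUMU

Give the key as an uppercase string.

ZSGQKPK

  i= 0: O-P = 25 → Z
  i= 1: E-M = 18 → S
  i= 2: P-J =  6 → G
  i= 3: G-Q = 16 → Q
  i= 4: X-N = 10 → K
  i= 5: B-M = 15 → P
  i= 6: H-X = 10 → K
  i= 7: N-O = 25 → Z
  i= 8: E-M = 18 → S
  i= 9: H-B =  6 → G
  i=10: A-K = 16 → Q
  i=11: N-D = 10 → K
  i=12: Q-B = 15 → P
  i=13: K-A = 10 → K
  i=14: U-V = 25 → Z
  i=15: J-R = 18 → S
  i=16: E-Y =  6 → G
  i=17: V-F = 16 → Q
  i=18: V-L = 10 → K
  i=19: U-F = 15 → P
  i=20: M-C = 10 → K
  i=21: U-V = 25 → Z
  shifts repeat with period 7: ZSGQKPK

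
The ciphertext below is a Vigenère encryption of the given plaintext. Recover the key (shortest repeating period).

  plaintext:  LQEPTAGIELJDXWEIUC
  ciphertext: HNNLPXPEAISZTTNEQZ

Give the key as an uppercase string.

  i= 0: H-L = 22 → W
  i= 1: N-Q = 23 → X
  i= 2: N-E =  9 → J
  i= 3: L-P = 22 → W
  i= 4: P-T = 22 → W
  i= 5: X-A = 23 → X
  i= 6: P-G =  9 → J
  i= 7: E-I = 22 → W
  i= 8: A-E = 22 → W
  i= 9: I-L = 23 → X
  i=10: S-J =  9 → J
  i=11: Z-D = 22 → W
  i=12: T-X = 22 → W
  i=13: T-W = 23 → X
  i=14: N-E =  9 → J
  i=15: E-I = 22 → W
  i=16: Q-U = 22 → W
  i=17: Z-C = 23 → X
  shifts repeat with period 4: WXJW

WXJW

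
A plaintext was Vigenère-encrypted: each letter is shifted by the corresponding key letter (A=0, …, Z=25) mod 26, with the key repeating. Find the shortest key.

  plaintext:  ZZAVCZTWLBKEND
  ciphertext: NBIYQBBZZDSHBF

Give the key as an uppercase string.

OCID

  i= 0: N-Z = 14 → O
  i= 1: B-Z =  2 → C
  i= 2: I-A =  8 → I
  i= 3: Y-V =  3 → D
  i= 4: Q-C = 14 → O
  i= 5: B-Z =  2 → C
  i= 6: B-T =  8 → I
  i= 7: Z-W =  3 → D
  i= 8: Z-L = 14 → O
  i= 9: D-B =  2 → C
  i=10: S-K =  8 → I
  i=11: H-E =  3 → D
  i=12: B-N = 14 → O
  i=13: F-D =  2 → C
  shifts repeat with period 4: OCID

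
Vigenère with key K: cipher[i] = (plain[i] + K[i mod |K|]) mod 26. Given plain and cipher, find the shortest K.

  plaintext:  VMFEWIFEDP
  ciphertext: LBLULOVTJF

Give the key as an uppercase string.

  i= 0: L-V = 16 → Q
  i= 1: B-M = 15 → P
  i= 2: L-F =  6 → G
  i= 3: U-E = 16 → Q
  i= 4: L-W = 15 → P
  i= 5: O-I =  6 → G
  i= 6: V-F = 16 → Q
  i= 7: T-E = 15 → P
  i= 8: J-D =  6 → G
  i= 9: F-P = 16 → Q
  shifts repeat with period 3: QPG

QPG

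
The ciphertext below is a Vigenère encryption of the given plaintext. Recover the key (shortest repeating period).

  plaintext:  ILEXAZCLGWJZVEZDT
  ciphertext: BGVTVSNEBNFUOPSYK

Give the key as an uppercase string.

  i= 0: B-I = 19 → T
  i= 1: G-L = 21 → V
  i= 2: V-E = 17 → R
  i= 3: T-X = 22 → W
  i= 4: V-A = 21 → V
  i= 5: S-Z = 19 → T
  i= 6: N-C = 11 → L
  i= 7: E-L = 19 → T
  i= 8: B-G = 21 → V
  i= 9: N-W = 17 → R
  i=10: F-J = 22 → W
  i=11: U-Z = 21 → V
  i=12: O-V = 19 → T
  i=13: P-E = 11 → L
  i=14: S-Z = 19 → T
  i=15: Y-D = 21 → V
  i=16: K-T = 17 → R
  shifts repeat with period 7: TVRWVTL

TVRWVTL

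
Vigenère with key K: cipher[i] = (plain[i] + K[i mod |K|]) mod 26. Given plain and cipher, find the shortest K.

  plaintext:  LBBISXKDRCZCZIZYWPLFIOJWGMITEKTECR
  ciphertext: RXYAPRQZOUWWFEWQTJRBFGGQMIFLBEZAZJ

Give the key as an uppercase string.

  i= 0: R-L =  6 → G
  i= 1: X-B = 22 → W
  i= 2: Y-B = 23 → X
  i= 3: A-I = 18 → S
  i= 4: P-S = 23 → X
  i= 5: R-X = 20 → U
  i= 6: Q-K =  6 → G
  i= 7: Z-D = 22 → W
  i= 8: O-R = 23 → X
  i= 9: U-C = 18 → S
  i=10: W-Z = 23 → X
  i=11: W-C = 20 → U
  i=12: F-Z =  6 → G
  i=13: E-I = 22 → W
  i=14: W-Z = 23 → X
  i=15: Q-Y = 18 → S
  i=16: T-W = 23 → X
  i=17: J-P = 20 → U
  i=18: R-L =  6 → G
  i=19: B-F = 22 → W
  i=20: F-I = 23 → X
  i=21: G-O = 18 → S
  i=22: G-J = 23 → X
  i=23: Q-W = 20 → U
  i=24: M-G =  6 → G
  i=25: I-M = 22 → W
  i=26: F-I = 23 → X
  i=27: L-T = 18 → S
  i=28: B-E = 23 → X
  i=29: E-K = 20 → U
  i=30: Z-T =  6 → G
  i=31: A-E = 22 → W
  i=32: Z-C = 23 → X
  i=33: J-R = 18 → S
  shifts repeat with period 6: GWXSXU

GWXSXU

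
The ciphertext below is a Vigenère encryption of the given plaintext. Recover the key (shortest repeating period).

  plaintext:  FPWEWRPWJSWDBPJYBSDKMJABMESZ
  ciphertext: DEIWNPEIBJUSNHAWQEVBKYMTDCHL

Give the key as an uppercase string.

YPMSR

  i= 0: D-F = 24 → Y
  i= 1: E-P = 15 → P
  i= 2: I-W = 12 → M
  i= 3: W-E = 18 → S
  i= 4: N-W = 17 → R
  i= 5: P-R = 24 → Y
  i= 6: E-P = 15 → P
  i= 7: I-W = 12 → M
  i= 8: B-J = 18 → S
  i= 9: J-S = 17 → R
  i=10: U-W = 24 → Y
  i=11: S-D = 15 → P
  i=12: N-B = 12 → M
  i=13: H-P = 18 → S
  i=14: A-J = 17 → R
  i=15: W-Y = 24 → Y
  i=16: Q-B = 15 → P
  i=17: E-S = 12 → M
  i=18: V-D = 18 → S
  i=19: B-K = 17 → R
  i=20: K-M = 24 → Y
  i=21: Y-J = 15 → P
  i=22: M-A = 12 → M
  i=23: T-B = 18 → S
  i=24: D-M = 17 → R
  i=25: C-E = 24 → Y
  i=26: H-S = 15 → P
  i=27: L-Z = 12 → M
  shifts repeat with period 5: YPMSR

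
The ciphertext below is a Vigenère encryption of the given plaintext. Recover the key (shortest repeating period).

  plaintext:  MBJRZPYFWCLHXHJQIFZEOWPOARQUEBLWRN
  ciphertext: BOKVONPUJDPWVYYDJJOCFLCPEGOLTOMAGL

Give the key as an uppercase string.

PNBEPYR

  i= 0: B-M = 15 → P
  i= 1: O-B = 13 → N
  i= 2: K-J =  1 → B
  i= 3: V-R =  4 → E
  i= 4: O-Z = 15 → P
  i= 5: N-P = 24 → Y
  i= 6: P-Y = 17 → R
  i= 7: U-F = 15 → P
  i= 8: J-W = 13 → N
  i= 9: D-C =  1 → B
  i=10: P-L =  4 → E
  i=11: W-H = 15 → P
  i=12: V-X = 24 → Y
  i=13: Y-H = 17 → R
  i=14: Y-J = 15 → P
  i=15: D-Q = 13 → N
  i=16: J-I =  1 → B
  i=17: J-F =  4 → E
  i=18: O-Z = 15 → P
  i=19: C-E = 24 → Y
  i=20: F-O = 17 → R
  i=21: L-W = 15 → P
  i=22: C-P = 13 → N
  i=23: P-O =  1 → B
  i=24: E-A =  4 → E
  i=25: G-R = 15 → P
  i=26: O-Q = 24 → Y
  i=27: L-U = 17 → R
  i=28: T-E = 15 → P
  i=29: O-B = 13 → N
  i=30: M-L =  1 → B
  i=31: A-W =  4 → E
  i=32: G-R = 15 → P
  i=33: L-N = 24 → Y
  shifts repeat with period 7: PNBEPYR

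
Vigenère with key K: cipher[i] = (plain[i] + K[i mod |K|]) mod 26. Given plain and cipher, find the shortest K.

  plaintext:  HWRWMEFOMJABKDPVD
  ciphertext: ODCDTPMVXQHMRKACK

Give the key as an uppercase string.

HHL

  i= 0: O-H =  7 → H
  i= 1: D-W =  7 → H
  i= 2: C-R = 11 → L
  i= 3: D-W =  7 → H
  i= 4: T-M =  7 → H
  i= 5: P-E = 11 → L
  i= 6: M-F =  7 → H
  i= 7: V-O =  7 → H
  i= 8: X-M = 11 → L
  i= 9: Q-J =  7 → H
  i=10: H-A =  7 → H
  i=11: M-B = 11 → L
  i=12: R-K =  7 → H
  i=13: K-D =  7 → H
  i=14: A-P = 11 → L
  i=15: C-V =  7 → H
  i=16: K-D =  7 → H
  shifts repeat with period 3: HHL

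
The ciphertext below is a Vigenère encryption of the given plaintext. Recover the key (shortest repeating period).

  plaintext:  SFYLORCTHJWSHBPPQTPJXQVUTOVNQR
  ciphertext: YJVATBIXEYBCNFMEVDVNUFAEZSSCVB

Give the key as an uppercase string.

GEXPFK

  i= 0: Y-S =  6 → G
  i= 1: J-F =  4 → E
  i= 2: V-Y = 23 → X
  i= 3: A-L = 15 → P
  i= 4: T-O =  5 → F
  i= 5: B-R = 10 → K
  i= 6: I-C =  6 → G
  i= 7: X-T =  4 → E
  i= 8: E-H = 23 → X
  i= 9: Y-J = 15 → P
  i=10: B-W =  5 → F
  i=11: C-S = 10 → K
  i=12: N-H =  6 → G
  i=13: F-B =  4 → E
  i=14: M-P = 23 → X
  i=15: E-P = 15 → P
  i=16: V-Q =  5 → F
  i=17: D-T = 10 → K
  i=18: V-P =  6 → G
  i=19: N-J =  4 → E
  i=20: U-X = 23 → X
  i=21: F-Q = 15 → P
  i=22: A-V =  5 → F
  i=23: E-U = 10 → K
  i=24: Z-T =  6 → G
  i=25: S-O =  4 → E
  i=26: S-V = 23 → X
  i=27: C-N = 15 → P
  i=28: V-Q =  5 → F
  i=29: B-R = 10 → K
  shifts repeat with period 6: GEXPFK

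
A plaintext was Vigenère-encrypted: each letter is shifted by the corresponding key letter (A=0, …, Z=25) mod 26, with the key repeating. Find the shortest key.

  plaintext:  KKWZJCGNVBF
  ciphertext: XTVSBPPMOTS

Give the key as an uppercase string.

  i= 0: X-K = 13 → N
  i= 1: T-K =  9 → J
  i= 2: V-W = 25 → Z
  i= 3: S-Z = 19 → T
  i= 4: B-J = 18 → S
  i= 5: P-C = 13 → N
  i= 6: P-G =  9 → J
  i= 7: M-N = 25 → Z
  i= 8: O-V = 19 → T
  i= 9: T-B = 18 → S
  i=10: S-F = 13 → N
  shifts repeat with period 5: NJZTS

NJZTS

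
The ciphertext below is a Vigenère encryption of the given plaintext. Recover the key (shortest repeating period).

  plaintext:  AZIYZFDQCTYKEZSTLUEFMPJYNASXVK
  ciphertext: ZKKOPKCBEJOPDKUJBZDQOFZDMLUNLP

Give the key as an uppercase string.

  i= 0: Z-A = 25 → Z
  i= 1: K-Z = 11 → L
  i= 2: K-I =  2 → C
  i= 3: O-Y = 16 → Q
  i= 4: P-Z = 16 → Q
  i= 5: K-F =  5 → F
  i= 6: C-D = 25 → Z
  i= 7: B-Q = 11 → L
  i= 8: E-C =  2 → C
  i= 9: J-T = 16 → Q
  i=10: O-Y = 16 → Q
  i=11: P-K =  5 → F
  i=12: D-E = 25 → Z
  i=13: K-Z = 11 → L
  i=14: U-S =  2 → C
  i=15: J-T = 16 → Q
  i=16: B-L = 16 → Q
  i=17: Z-U =  5 → F
  i=18: D-E = 25 → Z
  i=19: Q-F = 11 → L
  i=20: O-M =  2 → C
  i=21: F-P = 16 → Q
  i=22: Z-J = 16 → Q
  i=23: D-Y =  5 → F
  i=24: M-N = 25 → Z
  i=25: L-A = 11 → L
  i=26: U-S =  2 → C
  i=27: N-X = 16 → Q
  i=28: L-V = 16 → Q
  i=29: P-K =  5 → F
  shifts repeat with period 6: ZLCQQF

ZLCQQF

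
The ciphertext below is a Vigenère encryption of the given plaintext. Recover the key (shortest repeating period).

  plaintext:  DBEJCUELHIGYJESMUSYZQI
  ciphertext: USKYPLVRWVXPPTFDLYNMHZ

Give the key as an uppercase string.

  i= 0: U-D = 17 → R
  i= 1: S-B = 17 → R
  i= 2: K-E =  6 → G
  i= 3: Y-J = 15 → P
  i= 4: P-C = 13 → N
  i= 5: L-U = 17 → R
  i= 6: V-E = 17 → R
  i= 7: R-L =  6 → G
  i= 8: W-H = 15 → P
  i= 9: V-I = 13 → N
  i=10: X-G = 17 → R
  i=11: P-Y = 17 → R
  i=12: P-J =  6 → G
  i=13: T-E = 15 → P
  i=14: F-S = 13 → N
  i=15: D-M = 17 → R
  i=16: L-U = 17 → R
  i=17: Y-S =  6 → G
  i=18: N-Y = 15 → P
  i=19: M-Z = 13 → N
  i=20: H-Q = 17 → R
  i=21: Z-I = 17 → R
  shifts repeat with period 5: RRGPN

RRGPN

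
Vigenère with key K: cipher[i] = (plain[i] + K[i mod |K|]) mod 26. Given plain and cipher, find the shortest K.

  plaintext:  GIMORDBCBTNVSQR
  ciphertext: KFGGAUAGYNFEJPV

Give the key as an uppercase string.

  i= 0: K-G =  4 → E
  i= 1: F-I = 23 → X
  i= 2: G-M = 20 → U
  i= 3: G-O = 18 → S
  i= 4: A-R =  9 → J
  i= 5: U-D = 17 → R
  i= 6: A-B = 25 → Z
  i= 7: G-C =  4 → E
  i= 8: Y-B = 23 → X
  i= 9: N-T = 20 → U
  i=10: F-N = 18 → S
  i=11: E-V =  9 → J
  i=12: J-S = 17 → R
  i=13: P-Q = 25 → Z
  i=14: V-R =  4 → E
  shifts repeat with period 7: EXUSJRZ

EXUSJRZ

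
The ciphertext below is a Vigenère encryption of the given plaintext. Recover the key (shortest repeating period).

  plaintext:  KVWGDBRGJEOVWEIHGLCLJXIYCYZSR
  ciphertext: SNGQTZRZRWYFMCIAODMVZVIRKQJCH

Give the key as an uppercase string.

  i= 0: S-K =  8 → I
  i= 1: N-V = 18 → S
  i= 2: G-W = 10 → K
  i= 3: Q-G = 10 → K
  i= 4: T-D = 16 → Q
  i= 5: Z-B = 24 → Y
  i= 6: R-R =  0 → A
  i= 7: Z-G = 19 → T
  i= 8: R-J =  8 → I
  i= 9: W-E = 18 → S
  i=10: Y-O = 10 → K
  i=11: F-V = 10 → K
  i=12: M-W = 16 → Q
  i=13: C-E = 24 → Y
  i=14: I-I =  0 → A
  i=15: A-H = 19 → T
  i=16: O-G =  8 → I
  i=17: D-L = 18 → S
  i=18: M-C = 10 → K
  i=19: V-L = 10 → K
  i=20: Z-J = 16 → Q
  i=21: V-X = 24 → Y
  i=22: I-I =  0 → A
  i=23: R-Y = 19 → T
  i=24: K-C =  8 → I
  i=25: Q-Y = 18 → S
  i=26: J-Z = 10 → K
  i=27: C-S = 10 → K
  i=28: H-R = 16 → Q
  shifts repeat with period 8: ISKKQYAT

ISKKQYAT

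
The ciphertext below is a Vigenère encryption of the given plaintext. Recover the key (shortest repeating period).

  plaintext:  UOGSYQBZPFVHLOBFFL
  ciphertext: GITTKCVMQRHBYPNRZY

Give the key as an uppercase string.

  i= 0: G-U = 12 → M
  i= 1: I-O = 20 → U
  i= 2: T-G = 13 → N
  i= 3: T-S =  1 → B
  i= 4: K-Y = 12 → M
  i= 5: C-Q = 12 → M
  i= 6: V-B = 20 → U
  i= 7: M-Z = 13 → N
  i= 8: Q-P =  1 → B
  i= 9: R-F = 12 → M
  i=10: H-V = 12 → M
  i=11: B-H = 20 → U
  i=12: Y-L = 13 → N
  i=13: P-O =  1 → B
  i=14: N-B = 12 → M
  i=15: R-F = 12 → M
  i=16: Z-F = 20 → U
  i=17: Y-L = 13 → N
  shifts repeat with period 5: MUNBM

MUNBM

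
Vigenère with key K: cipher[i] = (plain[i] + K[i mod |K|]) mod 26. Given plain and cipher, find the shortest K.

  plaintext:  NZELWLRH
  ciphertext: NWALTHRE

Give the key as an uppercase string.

  i= 0: N-N =  0 → A
  i= 1: W-Z = 23 → X
  i= 2: A-E = 22 → W
  i= 3: L-L =  0 → A
  i= 4: T-W = 23 → X
  i= 5: H-L = 22 → W
  i= 6: R-R =  0 → A
  i= 7: E-H = 23 → X
  shifts repeat with period 3: AXW

AXW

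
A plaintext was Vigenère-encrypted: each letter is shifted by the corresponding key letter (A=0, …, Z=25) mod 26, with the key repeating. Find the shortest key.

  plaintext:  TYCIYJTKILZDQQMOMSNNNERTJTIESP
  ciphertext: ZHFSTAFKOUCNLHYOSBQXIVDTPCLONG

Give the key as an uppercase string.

GJDKVRMA

  i= 0: Z-T =  6 → G
  i= 1: H-Y =  9 → J
  i= 2: F-C =  3 → D
  i= 3: S-I = 10 → K
  i= 4: T-Y = 21 → V
  i= 5: A-J = 17 → R
  i= 6: F-T = 12 → M
  i= 7: K-K =  0 → A
  i= 8: O-I =  6 → G
  i= 9: U-L =  9 → J
  i=10: C-Z =  3 → D
  i=11: N-D = 10 → K
  i=12: L-Q = 21 → V
  i=13: H-Q = 17 → R
  i=14: Y-M = 12 → M
  i=15: O-O =  0 → A
  i=16: S-M =  6 → G
  i=17: B-S =  9 → J
  i=18: Q-N =  3 → D
  i=19: X-N = 10 → K
  i=20: I-N = 21 → V
  i=21: V-E = 17 → R
  i=22: D-R = 12 → M
  i=23: T-T =  0 → A
  i=24: P-J =  6 → G
  i=25: C-T =  9 → J
  i=26: L-I =  3 → D
  i=27: O-E = 10 → K
  i=28: N-S = 21 → V
  i=29: G-P = 17 → R
  shifts repeat with period 8: GJDKVRMA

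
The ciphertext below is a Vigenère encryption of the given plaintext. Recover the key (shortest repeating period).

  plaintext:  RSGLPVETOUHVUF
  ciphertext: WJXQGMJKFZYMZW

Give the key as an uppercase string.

FRR

  i= 0: W-R =  5 → F
  i= 1: J-S = 17 → R
  i= 2: X-G = 17 → R
  i= 3: Q-L =  5 → F
  i= 4: G-P = 17 → R
  i= 5: M-V = 17 → R
  i= 6: J-E =  5 → F
  i= 7: K-T = 17 → R
  i= 8: F-O = 17 → R
  i= 9: Z-U =  5 → F
  i=10: Y-H = 17 → R
  i=11: M-V = 17 → R
  i=12: Z-U =  5 → F
  i=13: W-F = 17 → R
  shifts repeat with period 3: FRR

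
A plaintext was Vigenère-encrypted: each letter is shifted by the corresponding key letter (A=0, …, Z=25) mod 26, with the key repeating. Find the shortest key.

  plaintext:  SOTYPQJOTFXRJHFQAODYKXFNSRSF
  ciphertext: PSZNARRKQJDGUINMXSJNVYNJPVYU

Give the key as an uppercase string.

XEGPLBIW

  i= 0: P-S = 23 → X
  i= 1: S-O =  4 → E
  i= 2: Z-T =  6 → G
  i= 3: N-Y = 15 → P
  i= 4: A-P = 11 → L
  i= 5: R-Q =  1 → B
  i= 6: R-J =  8 → I
  i= 7: K-O = 22 → W
  i= 8: Q-T = 23 → X
  i= 9: J-F =  4 → E
  i=10: D-X =  6 → G
  i=11: G-R = 15 → P
  i=12: U-J = 11 → L
  i=13: I-H =  1 → B
  i=14: N-F =  8 → I
  i=15: M-Q = 22 → W
  i=16: X-A = 23 → X
  i=17: S-O =  4 → E
  i=18: J-D =  6 → G
  i=19: N-Y = 15 → P
  i=20: V-K = 11 → L
  i=21: Y-X =  1 → B
  i=22: N-F =  8 → I
  i=23: J-N = 22 → W
  i=24: P-S = 23 → X
  i=25: V-R =  4 → E
  i=26: Y-S =  6 → G
  i=27: U-F = 15 → P
  shifts repeat with period 8: XEGPLBIW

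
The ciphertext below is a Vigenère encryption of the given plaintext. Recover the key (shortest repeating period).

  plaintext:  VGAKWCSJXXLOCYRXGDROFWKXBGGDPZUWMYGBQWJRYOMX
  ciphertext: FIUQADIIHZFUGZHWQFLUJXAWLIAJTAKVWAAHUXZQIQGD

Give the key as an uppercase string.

KCUGEBQZ

  i= 0: F-V = 10 → K
  i= 1: I-G =  2 → C
  i= 2: U-A = 20 → U
  i= 3: Q-K =  6 → G
  i= 4: A-W =  4 → E
  i= 5: D-C =  1 → B
  i= 6: I-S = 16 → Q
  i= 7: I-J = 25 → Z
  i= 8: H-X = 10 → K
  i= 9: Z-X =  2 → C
  i=10: F-L = 20 → U
  i=11: U-O =  6 → G
  i=12: G-C =  4 → E
  i=13: Z-Y =  1 → B
  i=14: H-R = 16 → Q
  i=15: W-X = 25 → Z
  i=16: Q-G = 10 → K
  i=17: F-D =  2 → C
  i=18: L-R = 20 → U
  i=19: U-O =  6 → G
  i=20: J-F =  4 → E
  i=21: X-W =  1 → B
  i=22: A-K = 16 → Q
  i=23: W-X = 25 → Z
  i=24: L-B = 10 → K
  i=25: I-G =  2 → C
  i=26: A-G = 20 → U
  i=27: J-D =  6 → G
  i=28: T-P =  4 → E
  i=29: A-Z =  1 → B
  i=30: K-U = 16 → Q
  i=31: V-W = 25 → Z
  i=32: W-M = 10 → K
  i=33: A-Y =  2 → C
  i=34: A-G = 20 → U
  i=35: H-B =  6 → G
  i=36: U-Q =  4 → E
  i=37: X-W =  1 → B
  i=38: Z-J = 16 → Q
  i=39: Q-R = 25 → Z
  i=40: I-Y = 10 → K
  i=41: Q-O =  2 → C
  i=42: G-M = 20 → U
  i=43: D-X =  6 → G
  shifts repeat with period 8: KCUGEBQZ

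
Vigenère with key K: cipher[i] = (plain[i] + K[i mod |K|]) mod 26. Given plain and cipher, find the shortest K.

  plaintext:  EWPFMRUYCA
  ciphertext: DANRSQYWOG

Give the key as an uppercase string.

ZEYMG

  i= 0: D-E = 25 → Z
  i= 1: A-W =  4 → E
  i= 2: N-P = 24 → Y
  i= 3: R-F = 12 → M
  i= 4: S-M =  6 → G
  i= 5: Q-R = 25 → Z
  i= 6: Y-U =  4 → E
  i= 7: W-Y = 24 → Y
  i= 8: O-C = 12 → M
  i= 9: G-A =  6 → G
  shifts repeat with period 5: ZEYMG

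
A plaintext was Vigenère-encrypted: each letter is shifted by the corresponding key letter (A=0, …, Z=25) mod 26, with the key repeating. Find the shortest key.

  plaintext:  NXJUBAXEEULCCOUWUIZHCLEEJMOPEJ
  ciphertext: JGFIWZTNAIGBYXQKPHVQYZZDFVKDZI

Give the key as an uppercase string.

  i= 0: J-N = 22 → W
  i= 1: G-X =  9 → J
  i= 2: F-J = 22 → W
  i= 3: I-U = 14 → O
  i= 4: W-B = 21 → V
  i= 5: Z-A = 25 → Z
  i= 6: T-X = 22 → W
  i= 7: N-E =  9 → J
  i= 8: A-E = 22 → W
  i= 9: I-U = 14 → O
  i=10: G-L = 21 → V
  i=11: B-C = 25 → Z
  i=12: Y-C = 22 → W
  i=13: X-O =  9 → J
  i=14: Q-U = 22 → W
  i=15: K-W = 14 → O
  i=16: P-U = 21 → V
  i=17: H-I = 25 → Z
  i=18: V-Z = 22 → W
  i=19: Q-H =  9 → J
  i=20: Y-C = 22 → W
  i=21: Z-L = 14 → O
  i=22: Z-E = 21 → V
  i=23: D-E = 25 → Z
  i=24: F-J = 22 → W
  i=25: V-M =  9 → J
  i=26: K-O = 22 → W
  i=27: D-P = 14 → O
  i=28: Z-E = 21 → V
  i=29: I-J = 25 → Z
  shifts repeat with period 6: WJWOVZ

WJWOVZ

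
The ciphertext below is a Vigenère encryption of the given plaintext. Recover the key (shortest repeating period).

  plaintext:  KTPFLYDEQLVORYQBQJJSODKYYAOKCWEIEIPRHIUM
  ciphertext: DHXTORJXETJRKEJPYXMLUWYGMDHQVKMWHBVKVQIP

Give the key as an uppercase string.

  i= 0: D-K = 19 → T
  i= 1: H-T = 14 → O
  i= 2: X-P =  8 → I
  i= 3: T-F = 14 → O
  i= 4: O-L =  3 → D
  i= 5: R-Y = 19 → T
  i= 6: J-D =  6 → G
  i= 7: X-E = 19 → T
  i= 8: E-Q = 14 → O
  i= 9: T-L =  8 → I
  i=10: J-V = 14 → O
  i=11: R-O =  3 → D
  i=12: K-R = 19 → T
  i=13: E-Y =  6 → G
  i=14: J-Q = 19 → T
  i=15: P-B = 14 → O
  i=16: Y-Q =  8 → I
  i=17: X-J = 14 → O
  i=18: M-J =  3 → D
  i=19: L-S = 19 → T
  i=20: U-O =  6 → G
  i=21: W-D = 19 → T
  i=22: Y-K = 14 → O
  i=23: G-Y =  8 → I
  i=24: M-Y = 14 → O
  i=25: D-A =  3 → D
  i=26: H-O = 19 → T
  i=27: Q-K =  6 → G
  i=28: V-C = 19 → T
  i=29: K-W = 14 → O
  i=30: M-E =  8 → I
  i=31: W-I = 14 → O
  i=32: H-E =  3 → D
  i=33: B-I = 19 → T
  i=34: V-P =  6 → G
  i=35: K-R = 19 → T
  i=36: V-H = 14 → O
  i=37: Q-I =  8 → I
  i=38: I-U = 14 → O
  i=39: P-M =  3 → D
  shifts repeat with period 7: TOIODTG

TOIODTG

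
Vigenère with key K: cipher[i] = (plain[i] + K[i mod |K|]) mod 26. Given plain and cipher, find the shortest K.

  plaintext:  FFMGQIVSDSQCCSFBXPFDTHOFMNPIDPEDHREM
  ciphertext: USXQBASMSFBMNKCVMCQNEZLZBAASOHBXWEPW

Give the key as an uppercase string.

PNLKLSXU

  i= 0: U-F = 15 → P
  i= 1: S-F = 13 → N
  i= 2: X-M = 11 → L
  i= 3: Q-G = 10 → K
  i= 4: B-Q = 11 → L
  i= 5: A-I = 18 → S
  i= 6: S-V = 23 → X
  i= 7: M-S = 20 → U
  i= 8: S-D = 15 → P
  i= 9: F-S = 13 → N
  i=10: B-Q = 11 → L
  i=11: M-C = 10 → K
  i=12: N-C = 11 → L
  i=13: K-S = 18 → S
  i=14: C-F = 23 → X
  i=15: V-B = 20 → U
  i=16: M-X = 15 → P
  i=17: C-P = 13 → N
  i=18: Q-F = 11 → L
  i=19: N-D = 10 → K
  i=20: E-T = 11 → L
  i=21: Z-H = 18 → S
  i=22: L-O = 23 → X
  i=23: Z-F = 20 → U
  i=24: B-M = 15 → P
  i=25: A-N = 13 → N
  i=26: A-P = 11 → L
  i=27: S-I = 10 → K
  i=28: O-D = 11 → L
  i=29: H-P = 18 → S
  i=30: B-E = 23 → X
  i=31: X-D = 20 → U
  i=32: W-H = 15 → P
  i=33: E-R = 13 → N
  i=34: P-E = 11 → L
  i=35: W-M = 10 → K
  shifts repeat with period 8: PNLKLSXU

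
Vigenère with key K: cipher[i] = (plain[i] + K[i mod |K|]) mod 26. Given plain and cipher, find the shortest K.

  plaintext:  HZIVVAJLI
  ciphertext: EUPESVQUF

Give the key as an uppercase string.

XVHJ

  i= 0: E-H = 23 → X
  i= 1: U-Z = 21 → V
  i= 2: P-I =  7 → H
  i= 3: E-V =  9 → J
  i= 4: S-V = 23 → X
  i= 5: V-A = 21 → V
  i= 6: Q-J =  7 → H
  i= 7: U-L =  9 → J
  i= 8: F-I = 23 → X
  shifts repeat with period 4: XVHJ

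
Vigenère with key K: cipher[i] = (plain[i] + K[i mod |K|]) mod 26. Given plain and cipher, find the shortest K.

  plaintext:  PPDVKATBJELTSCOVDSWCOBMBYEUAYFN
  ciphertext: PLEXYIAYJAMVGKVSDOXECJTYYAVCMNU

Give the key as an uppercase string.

  i= 0: P-P =  0 → A
  i= 1: L-P = 22 → W
  i= 2: E-D =  1 → B
  i= 3: X-V =  2 → C
  i= 4: Y-K = 14 → O
  i= 5: I-A =  8 → I
  i= 6: A-T =  7 → H
  i= 7: Y-B = 23 → X
  i= 8: J-J =  0 → A
  i= 9: A-E = 22 → W
  i=10: M-L =  1 → B
  i=11: V-T =  2 → C
  i=12: G-S = 14 → O
  i=13: K-C =  8 → I
  i=14: V-O =  7 → H
  i=15: S-V = 23 → X
  i=16: D-D =  0 → A
  i=17: O-S = 22 → W
  i=18: X-W =  1 → B
  i=19: E-C =  2 → C
  i=20: C-O = 14 → O
  i=21: J-B =  8 → I
  i=22: T-M =  7 → H
  i=23: Y-B = 23 → X
  i=24: Y-Y =  0 → A
  i=25: A-E = 22 → W
  i=26: V-U =  1 → B
  i=27: C-A =  2 → C
  i=28: M-Y = 14 → O
  i=29: N-F =  8 → I
  i=30: U-N =  7 → H
  shifts repeat with period 8: AWBCOIHX

AWBCOIHX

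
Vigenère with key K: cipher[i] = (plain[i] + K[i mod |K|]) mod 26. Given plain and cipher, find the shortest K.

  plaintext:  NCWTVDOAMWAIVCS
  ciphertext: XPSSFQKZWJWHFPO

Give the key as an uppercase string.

KNWZ

  i= 0: X-N = 10 → K
  i= 1: P-C = 13 → N
  i= 2: S-W = 22 → W
  i= 3: S-T = 25 → Z
  i= 4: F-V = 10 → K
  i= 5: Q-D = 13 → N
  i= 6: K-O = 22 → W
  i= 7: Z-A = 25 → Z
  i= 8: W-M = 10 → K
  i= 9: J-W = 13 → N
  i=10: W-A = 22 → W
  i=11: H-I = 25 → Z
  i=12: F-V = 10 → K
  i=13: P-C = 13 → N
  i=14: O-S = 22 → W
  shifts repeat with period 4: KNWZ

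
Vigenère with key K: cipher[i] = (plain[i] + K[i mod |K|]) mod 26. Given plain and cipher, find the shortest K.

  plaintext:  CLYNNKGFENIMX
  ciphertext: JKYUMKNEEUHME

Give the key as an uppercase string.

HZA

  i= 0: J-C =  7 → H
  i= 1: K-L = 25 → Z
  i= 2: Y-Y =  0 → A
  i= 3: U-N =  7 → H
  i= 4: M-N = 25 → Z
  i= 5: K-K =  0 → A
  i= 6: N-G =  7 → H
  i= 7: E-F = 25 → Z
  i= 8: E-E =  0 → A
  i= 9: U-N =  7 → H
  i=10: H-I = 25 → Z
  i=11: M-M =  0 → A
  i=12: E-X =  7 → H
  shifts repeat with period 3: HZA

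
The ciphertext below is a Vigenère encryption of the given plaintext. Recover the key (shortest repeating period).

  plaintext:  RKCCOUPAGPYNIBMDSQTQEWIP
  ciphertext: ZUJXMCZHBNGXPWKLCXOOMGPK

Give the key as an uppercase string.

IKHVY

  i= 0: Z-R =  8 → I
  i= 1: U-K = 10 → K
  i= 2: J-C =  7 → H
  i= 3: X-C = 21 → V
  i= 4: M-O = 24 → Y
  i= 5: C-U =  8 → I
  i= 6: Z-P = 10 → K
  i= 7: H-A =  7 → H
  i= 8: B-G = 21 → V
  i= 9: N-P = 24 → Y
  i=10: G-Y =  8 → I
  i=11: X-N = 10 → K
  i=12: P-I =  7 → H
  i=13: W-B = 21 → V
  i=14: K-M = 24 → Y
  i=15: L-D =  8 → I
  i=16: C-S = 10 → K
  i=17: X-Q =  7 → H
  i=18: O-T = 21 → V
  i=19: O-Q = 24 → Y
  i=20: M-E =  8 → I
  i=21: G-W = 10 → K
  i=22: P-I =  7 → H
  i=23: K-P = 21 → V
  shifts repeat with period 5: IKHVY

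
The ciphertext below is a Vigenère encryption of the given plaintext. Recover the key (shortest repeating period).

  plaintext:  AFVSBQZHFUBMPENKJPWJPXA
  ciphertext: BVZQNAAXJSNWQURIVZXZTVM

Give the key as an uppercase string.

  i= 0: B-A =  1 → B
  i= 1: V-F = 16 → Q
  i= 2: Z-V =  4 → E
  i= 3: Q-S = 24 → Y
  i= 4: N-B = 12 → M
  i= 5: A-Q = 10 → K
  i= 6: A-Z =  1 → B
  i= 7: X-H = 16 → Q
  i= 8: J-F =  4 → E
  i= 9: S-U = 24 → Y
  i=10: N-B = 12 → M
  i=11: W-M = 10 → K
  i=12: Q-P =  1 → B
  i=13: U-E = 16 → Q
  i=14: R-N =  4 → E
  i=15: I-K = 24 → Y
  i=16: V-J = 12 → M
  i=17: Z-P = 10 → K
  i=18: X-W =  1 → B
  i=19: Z-J = 16 → Q
  i=20: T-P =  4 → E
  i=21: V-X = 24 → Y
  i=22: M-A = 12 → M
  shifts repeat with period 6: BQEYMK

BQEYMK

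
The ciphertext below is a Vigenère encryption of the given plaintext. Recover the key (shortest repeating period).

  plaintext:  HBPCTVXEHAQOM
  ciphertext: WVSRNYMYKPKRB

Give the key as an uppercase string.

  i= 0: W-H = 15 → P
  i= 1: V-B = 20 → U
  i= 2: S-P =  3 → D
  i= 3: R-C = 15 → P
  i= 4: N-T = 20 → U
  i= 5: Y-V =  3 → D
  i= 6: M-X = 15 → P
  i= 7: Y-E = 20 → U
  i= 8: K-H =  3 → D
  i= 9: P-A = 15 → P
  i=10: K-Q = 20 → U
  i=11: R-O =  3 → D
  i=12: B-M = 15 → P
  shifts repeat with period 3: PUD

PUD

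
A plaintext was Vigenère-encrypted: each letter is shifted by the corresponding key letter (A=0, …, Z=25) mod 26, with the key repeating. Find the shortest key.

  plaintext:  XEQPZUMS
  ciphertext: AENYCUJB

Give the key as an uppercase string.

  i= 0: A-X =  3 → D
  i= 1: E-E =  0 → A
  i= 2: N-Q = 23 → X
  i= 3: Y-P =  9 → J
  i= 4: C-Z =  3 → D
  i= 5: U-U =  0 → A
  i= 6: J-M = 23 → X
  i= 7: B-S =  9 → J
  shifts repeat with period 4: DAXJ

DAXJ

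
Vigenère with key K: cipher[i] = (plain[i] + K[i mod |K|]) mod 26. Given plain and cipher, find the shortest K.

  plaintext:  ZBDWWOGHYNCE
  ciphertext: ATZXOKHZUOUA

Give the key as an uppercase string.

BSW

  i= 0: A-Z =  1 → B
  i= 1: T-B = 18 → S
  i= 2: Z-D = 22 → W
  i= 3: X-W =  1 → B
  i= 4: O-W = 18 → S
  i= 5: K-O = 22 → W
  i= 6: H-G =  1 → B
  i= 7: Z-H = 18 → S
  i= 8: U-Y = 22 → W
  i= 9: O-N =  1 → B
  i=10: U-C = 18 → S
  i=11: A-E = 22 → W
  shifts repeat with period 3: BSW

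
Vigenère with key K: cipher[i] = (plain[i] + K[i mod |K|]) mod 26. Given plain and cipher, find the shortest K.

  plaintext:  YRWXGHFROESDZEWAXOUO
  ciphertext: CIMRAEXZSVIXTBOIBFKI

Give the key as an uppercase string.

ERQUUXSI

  i= 0: C-Y =  4 → E
  i= 1: I-R = 17 → R
  i= 2: M-W = 16 → Q
  i= 3: R-X = 20 → U
  i= 4: A-G = 20 → U
  i= 5: E-H = 23 → X
  i= 6: X-F = 18 → S
  i= 7: Z-R =  8 → I
  i= 8: S-O =  4 → E
  i= 9: V-E = 17 → R
  i=10: I-S = 16 → Q
  i=11: X-D = 20 → U
  i=12: T-Z = 20 → U
  i=13: B-E = 23 → X
  i=14: O-W = 18 → S
  i=15: I-A =  8 → I
  i=16: B-X =  4 → E
  i=17: F-O = 17 → R
  i=18: K-U = 16 → Q
  i=19: I-O = 20 → U
  shifts repeat with period 8: ERQUUXSI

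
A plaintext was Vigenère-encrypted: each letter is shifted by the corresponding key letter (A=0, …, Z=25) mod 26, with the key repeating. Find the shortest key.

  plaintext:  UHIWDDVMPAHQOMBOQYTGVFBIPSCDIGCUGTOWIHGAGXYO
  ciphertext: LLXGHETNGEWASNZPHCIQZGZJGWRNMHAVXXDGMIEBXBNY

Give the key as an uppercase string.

REPKEBYB

  i= 0: L-U = 17 → R
  i= 1: L-H =  4 → E
  i= 2: X-I = 15 → P
  i= 3: G-W = 10 → K
  i= 4: H-D =  4 → E
  i= 5: E-D =  1 → B
  i= 6: T-V = 24 → Y
  i= 7: N-M =  1 → B
  i= 8: G-P = 17 → R
  i= 9: E-A =  4 → E
  i=10: W-H = 15 → P
  i=11: A-Q = 10 → K
  i=12: S-O =  4 → E
  i=13: N-M =  1 → B
  i=14: Z-B = 24 → Y
  i=15: P-O =  1 → B
  i=16: H-Q = 17 → R
  i=17: C-Y =  4 → E
  i=18: I-T = 15 → P
  i=19: Q-G = 10 → K
  i=20: Z-V =  4 → E
  i=21: G-F =  1 → B
  i=22: Z-B = 24 → Y
  i=23: J-I =  1 → B
  i=24: G-P = 17 → R
  i=25: W-S =  4 → E
  i=26: R-C = 15 → P
  i=27: N-D = 10 → K
  i=28: M-I =  4 → E
  i=29: H-G =  1 → B
  i=30: A-C = 24 → Y
  i=31: V-U =  1 → B
  i=32: X-G = 17 → R
  i=33: X-T =  4 → E
  i=34: D-O = 15 → P
  i=35: G-W = 10 → K
  i=36: M-I =  4 → E
  i=37: I-H =  1 → B
  i=38: E-G = 24 → Y
  i=39: B-A =  1 → B
  i=40: X-G = 17 → R
  i=41: B-X =  4 → E
  i=42: N-Y = 15 → P
  i=43: Y-O = 10 → K
  shifts repeat with period 8: REPKEBYB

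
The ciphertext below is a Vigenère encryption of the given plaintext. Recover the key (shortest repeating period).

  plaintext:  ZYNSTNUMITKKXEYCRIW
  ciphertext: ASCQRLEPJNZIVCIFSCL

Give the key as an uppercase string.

BUPYYYKD

  i= 0: A-Z =  1 → B
  i= 1: S-Y = 20 → U
  i= 2: C-N = 15 → P
  i= 3: Q-S = 24 → Y
  i= 4: R-T = 24 → Y
  i= 5: L-N = 24 → Y
  i= 6: E-U = 10 → K
  i= 7: P-M =  3 → D
  i= 8: J-I =  1 → B
  i= 9: N-T = 20 → U
  i=10: Z-K = 15 → P
  i=11: I-K = 24 → Y
  i=12: V-X = 24 → Y
  i=13: C-E = 24 → Y
  i=14: I-Y = 10 → K
  i=15: F-C =  3 → D
  i=16: S-R =  1 → B
  i=17: C-I = 20 → U
  i=18: L-W = 15 → P
  shifts repeat with period 8: BUPYYYKD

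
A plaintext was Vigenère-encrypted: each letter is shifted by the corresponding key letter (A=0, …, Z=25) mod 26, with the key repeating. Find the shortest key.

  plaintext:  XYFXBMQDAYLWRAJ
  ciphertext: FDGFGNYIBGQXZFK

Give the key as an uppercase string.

  i= 0: F-X =  8 → I
  i= 1: D-Y =  5 → F
  i= 2: G-F =  1 → B
  i= 3: F-X =  8 → I
  i= 4: G-B =  5 → F
  i= 5: N-M =  1 → B
  i= 6: Y-Q =  8 → I
  i= 7: I-D =  5 → F
  i= 8: B-A =  1 → B
  i= 9: G-Y =  8 → I
  i=10: Q-L =  5 → F
  i=11: X-W =  1 → B
  i=12: Z-R =  8 → I
  i=13: F-A =  5 → F
  i=14: K-J =  1 → B
  shifts repeat with period 3: IFB

IFB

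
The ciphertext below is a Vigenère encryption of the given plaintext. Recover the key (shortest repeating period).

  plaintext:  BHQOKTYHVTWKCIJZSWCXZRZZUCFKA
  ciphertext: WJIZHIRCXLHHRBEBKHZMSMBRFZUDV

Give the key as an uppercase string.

VCSLXPT

  i= 0: W-B = 21 → V
  i= 1: J-H =  2 → C
  i= 2: I-Q = 18 → S
  i= 3: Z-O = 11 → L
  i= 4: H-K = 23 → X
  i= 5: I-T = 15 → P
  i= 6: R-Y = 19 → T
  i= 7: C-H = 21 → V
  i= 8: X-V =  2 → C
  i= 9: L-T = 18 → S
  i=10: H-W = 11 → L
  i=11: H-K = 23 → X
  i=12: R-C = 15 → P
  i=13: B-I = 19 → T
  i=14: E-J = 21 → V
  i=15: B-Z =  2 → C
  i=16: K-S = 18 → S
  i=17: H-W = 11 → L
  i=18: Z-C = 23 → X
  i=19: M-X = 15 → P
  i=20: S-Z = 19 → T
  i=21: M-R = 21 → V
  i=22: B-Z =  2 → C
  i=23: R-Z = 18 → S
  i=24: F-U = 11 → L
  i=25: Z-C = 23 → X
  i=26: U-F = 15 → P
  i=27: D-K = 19 → T
  i=28: V-A = 21 → V
  shifts repeat with period 7: VCSLXPT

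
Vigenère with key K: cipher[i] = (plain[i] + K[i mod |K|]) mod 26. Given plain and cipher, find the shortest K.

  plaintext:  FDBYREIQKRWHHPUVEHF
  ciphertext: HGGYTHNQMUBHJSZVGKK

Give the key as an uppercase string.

CDFA

  i= 0: H-F =  2 → C
  i= 1: G-D =  3 → D
  i= 2: G-B =  5 → F
  i= 3: Y-Y =  0 → A
  i= 4: T-R =  2 → C
  i= 5: H-E =  3 → D
  i= 6: N-I =  5 → F
  i= 7: Q-Q =  0 → A
  i= 8: M-K =  2 → C
  i= 9: U-R =  3 → D
  i=10: B-W =  5 → F
  i=11: H-H =  0 → A
  i=12: J-H =  2 → C
  i=13: S-P =  3 → D
  i=14: Z-U =  5 → F
  i=15: V-V =  0 → A
  i=16: G-E =  2 → C
  i=17: K-H =  3 → D
  i=18: K-F =  5 → F
  shifts repeat with period 4: CDFA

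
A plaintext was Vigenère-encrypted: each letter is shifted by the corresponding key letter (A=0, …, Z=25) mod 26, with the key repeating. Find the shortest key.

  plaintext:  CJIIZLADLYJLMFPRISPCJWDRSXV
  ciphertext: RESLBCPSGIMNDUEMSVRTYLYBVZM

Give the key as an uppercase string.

PVKDCRP

  i= 0: R-C = 15 → P
  i= 1: E-J = 21 → V
  i= 2: S-I = 10 → K
  i= 3: L-I =  3 → D
  i= 4: B-Z =  2 → C
  i= 5: C-L = 17 → R
  i= 6: P-A = 15 → P
  i= 7: S-D = 15 → P
  i= 8: G-L = 21 → V
  i= 9: I-Y = 10 → K
  i=10: M-J =  3 → D
  i=11: N-L =  2 → C
  i=12: D-M = 17 → R
  i=13: U-F = 15 → P
  i=14: E-P = 15 → P
  i=15: M-R = 21 → V
  i=16: S-I = 10 → K
  i=17: V-S =  3 → D
  i=18: R-P =  2 → C
  i=19: T-C = 17 → R
  i=20: Y-J = 15 → P
  i=21: L-W = 15 → P
  i=22: Y-D = 21 → V
  i=23: B-R = 10 → K
  i=24: V-S =  3 → D
  i=25: Z-X =  2 → C
  i=26: M-V = 17 → R
  shifts repeat with period 7: PVKDCRP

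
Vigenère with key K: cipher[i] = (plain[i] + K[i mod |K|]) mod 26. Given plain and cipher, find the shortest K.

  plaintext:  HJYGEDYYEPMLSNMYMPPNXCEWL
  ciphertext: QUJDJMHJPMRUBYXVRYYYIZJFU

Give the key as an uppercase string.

  i= 0: Q-H =  9 → J
  i= 1: U-J = 11 → L
  i= 2: J-Y = 11 → L
  i= 3: D-G = 23 → X
  i= 4: J-E =  5 → F
  i= 5: M-D =  9 → J
  i= 6: H-Y =  9 → J
  i= 7: J-Y = 11 → L
  i= 8: P-E = 11 → L
  i= 9: M-P = 23 → X
  i=10: R-M =  5 → F
  i=11: U-L =  9 → J
  i=12: B-S =  9 → J
  i=13: Y-N = 11 → L
  i=14: X-M = 11 → L
  i=15: V-Y = 23 → X
  i=16: R-M =  5 → F
  i=17: Y-P =  9 → J
  i=18: Y-P =  9 → J
  i=19: Y-N = 11 → L
  i=20: I-X = 11 → L
  i=21: Z-C = 23 → X
  i=22: J-E =  5 → F
  i=23: F-W =  9 → J
  i=24: U-L =  9 → J
  shifts repeat with period 6: JLLXFJ

JLLXFJ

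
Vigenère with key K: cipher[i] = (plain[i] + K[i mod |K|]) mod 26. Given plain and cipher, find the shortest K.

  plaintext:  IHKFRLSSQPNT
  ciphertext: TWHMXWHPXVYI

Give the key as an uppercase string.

LPXHG

  i= 0: T-I = 11 → L
  i= 1: W-H = 15 → P
  i= 2: H-K = 23 → X
  i= 3: M-F =  7 → H
  i= 4: X-R =  6 → G
  i= 5: W-L = 11 → L
  i= 6: H-S = 15 → P
  i= 7: P-S = 23 → X
  i= 8: X-Q =  7 → H
  i= 9: V-P =  6 → G
  i=10: Y-N = 11 → L
  i=11: I-T = 15 → P
  shifts repeat with period 5: LPXHG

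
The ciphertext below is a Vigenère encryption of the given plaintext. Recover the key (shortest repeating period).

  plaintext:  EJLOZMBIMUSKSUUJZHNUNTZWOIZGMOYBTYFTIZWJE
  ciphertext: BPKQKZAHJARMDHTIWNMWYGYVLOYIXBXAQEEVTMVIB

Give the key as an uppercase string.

XGZCLNZZ

  i= 0: B-E = 23 → X
  i= 1: P-J =  6 → G
  i= 2: K-L = 25 → Z
  i= 3: Q-O =  2 → C
  i= 4: K-Z = 11 → L
  i= 5: Z-M = 13 → N
  i= 6: A-B = 25 → Z
  i= 7: H-I = 25 → Z
  i= 8: J-M = 23 → X
  i= 9: A-U =  6 → G
  i=10: R-S = 25 → Z
  i=11: M-K =  2 → C
  i=12: D-S = 11 → L
  i=13: H-U = 13 → N
  i=14: T-U = 25 → Z
  i=15: I-J = 25 → Z
  i=16: W-Z = 23 → X
  i=17: N-H =  6 → G
  i=18: M-N = 25 → Z
  i=19: W-U =  2 → C
  i=20: Y-N = 11 → L
  i=21: G-T = 13 → N
  i=22: Y-Z = 25 → Z
  i=23: V-W = 25 → Z
  i=24: L-O = 23 → X
  i=25: O-I =  6 → G
  i=26: Y-Z = 25 → Z
  i=27: I-G =  2 → C
  i=28: X-M = 11 → L
  i=29: B-O = 13 → N
  i=30: X-Y = 25 → Z
  i=31: A-B = 25 → Z
  i=32: Q-T = 23 → X
  i=33: E-Y =  6 → G
  i=34: E-F = 25 → Z
  i=35: V-T =  2 → C
  i=36: T-I = 11 → L
  i=37: M-Z = 13 → N
  i=38: V-W = 25 → Z
  i=39: I-J = 25 → Z
  i=40: B-E = 23 → X
  shifts repeat with period 8: XGZCLNZZ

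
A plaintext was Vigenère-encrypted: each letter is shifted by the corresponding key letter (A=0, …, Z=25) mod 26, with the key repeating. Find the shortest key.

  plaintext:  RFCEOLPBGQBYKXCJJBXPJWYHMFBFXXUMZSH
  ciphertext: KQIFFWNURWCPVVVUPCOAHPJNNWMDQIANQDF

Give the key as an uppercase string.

TLGBRLY

  i= 0: K-R = 19 → T
  i= 1: Q-F = 11 → L
  i= 2: I-C =  6 → G
  i= 3: F-E =  1 → B
  i= 4: F-O = 17 → R
  i= 5: W-L = 11 → L
  i= 6: N-P = 24 → Y
  i= 7: U-B = 19 → T
  i= 8: R-G = 11 → L
  i= 9: W-Q =  6 → G
  i=10: C-B =  1 → B
  i=11: P-Y = 17 → R
  i=12: V-K = 11 → L
  i=13: V-X = 24 → Y
  i=14: V-C = 19 → T
  i=15: U-J = 11 → L
  i=16: P-J =  6 → G
  i=17: C-B =  1 → B
  i=18: O-X = 17 → R
  i=19: A-P = 11 → L
  i=20: H-J = 24 → Y
  i=21: P-W = 19 → T
  i=22: J-Y = 11 → L
  i=23: N-H =  6 → G
  i=24: N-M =  1 → B
  i=25: W-F = 17 → R
  i=26: M-B = 11 → L
  i=27: D-F = 24 → Y
  i=28: Q-X = 19 → T
  i=29: I-X = 11 → L
  i=30: A-U =  6 → G
  i=31: N-M =  1 → B
  i=32: Q-Z = 17 → R
  i=33: D-S = 11 → L
  i=34: F-H = 24 → Y
  shifts repeat with period 7: TLGBRLY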